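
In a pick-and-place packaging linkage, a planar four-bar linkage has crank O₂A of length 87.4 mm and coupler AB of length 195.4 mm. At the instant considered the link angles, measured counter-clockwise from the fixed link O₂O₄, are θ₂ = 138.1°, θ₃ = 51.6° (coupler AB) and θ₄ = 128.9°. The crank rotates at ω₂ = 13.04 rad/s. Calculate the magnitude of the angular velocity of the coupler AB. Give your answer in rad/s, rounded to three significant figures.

0.956

ω₂ = 13.04 rad/s
Differentiating the loop-closure r₂e^{iθ₂}+r₃e^{iθ₃}=r₁+r₄e^{iθ₄} gives r₂ω₂e^{iθ₂}+r₃ω₃e^{iθ₃}=r₄ω₄e^{iθ₄}.
Eliminating the other unknown: ω₃ = r₂ω₂ sin(θ₄−θ₂) / [r₃ sin(θ₃−θ₄)].
Numerator sine = -0.15988; denominator sine = -0.97553.
Result = 0.0874·13.04·(-0.15988) / (0.1954·(-0.97553)) = +0.95591 rad/s; magnitude 0.95591 rad/s.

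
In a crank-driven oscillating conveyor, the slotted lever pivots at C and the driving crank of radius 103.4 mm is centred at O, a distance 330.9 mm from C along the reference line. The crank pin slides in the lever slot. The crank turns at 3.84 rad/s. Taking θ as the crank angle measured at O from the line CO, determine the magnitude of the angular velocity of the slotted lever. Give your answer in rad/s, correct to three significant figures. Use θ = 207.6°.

ω = 3.84 rad/s
Crank pin A relative to C: A = (d + r cosθ, r sinθ); lever angle φ = atan2(r sinθ, d + r cosθ).
Differentiating tanφ: φ̇ = rω(d cosθ + r)/(d² + r² + 2dr cosθ).
d² + r² + 2dr cosθ = |CA|² = 0.0595434 m²;  d cosθ + r = -0.18984 m.
|ω_lever| = |0.1034·3.84·-0.18984| / 0.0595434 = 1.266 rad/s.

1.27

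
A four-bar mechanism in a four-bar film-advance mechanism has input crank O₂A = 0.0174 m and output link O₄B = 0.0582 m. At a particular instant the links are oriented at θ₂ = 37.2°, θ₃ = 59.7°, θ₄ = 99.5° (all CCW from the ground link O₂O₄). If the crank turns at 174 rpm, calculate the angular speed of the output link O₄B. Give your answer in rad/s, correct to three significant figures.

3.26

ω₂ = 18.22 rad/s (from 174 rpm).
Differentiating the loop-closure r₂e^{iθ₂}+r₃e^{iθ₃}=r₁+r₄e^{iθ₄} gives r₂ω₂e^{iθ₂}+r₃ω₃e^{iθ₃}=r₄ω₄e^{iθ₄}.
Eliminating the other unknown: ω₄ = r₂ω₂ sin(θ₂−θ₃) / [r₄ sin(θ₄−θ₃)].
Numerator sine = -0.38268; denominator sine = +0.64011.
Result = 0.0174·18.22·(-0.38268) / (0.0582·(+0.64011)) = -3.2568 rad/s; magnitude 3.2568 rad/s.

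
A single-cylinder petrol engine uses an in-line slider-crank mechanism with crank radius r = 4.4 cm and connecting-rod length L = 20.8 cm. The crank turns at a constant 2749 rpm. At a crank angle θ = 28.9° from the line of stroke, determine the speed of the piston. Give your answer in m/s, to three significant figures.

7.26

ω = 2π·2749/60 = 287.9 rad/s
For an in-line slider-crank, x = r cosθ + √(L² − r² sin²θ), so v = −rω sinθ·[1 + r cosθ/√(L² − r² sin²θ)].
With r = 0.044 m, L = 0.208 m, θ = 28.9°: √(L² − r² sin²θ) = 0.20691 m.
v = −0.044·287.9·0.48328·[1 + 0.044·0.87546/0.20691] = -7.2611 m/s.
|v| = 7.2611 m/s.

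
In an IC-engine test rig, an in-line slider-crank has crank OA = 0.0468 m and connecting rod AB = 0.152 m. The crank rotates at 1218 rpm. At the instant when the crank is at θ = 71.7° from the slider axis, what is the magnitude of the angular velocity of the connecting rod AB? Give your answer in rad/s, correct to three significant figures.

12.9

ω = 127.5 rad/s (converted from 1218 rpm).
The rod makes angle φ with the slider axis where L sinφ = r sinθ; differentiating, L cosφ·φ̇ = r ω cosθ.
L cosφ = √(L² − r² sin²θ) = 0.14536 m.
|ω_rod| = r ω |cosθ| / √(L² − r² sin²θ) = 0.0468·127.5·0.31399/0.14536 = 12.894 rad/s.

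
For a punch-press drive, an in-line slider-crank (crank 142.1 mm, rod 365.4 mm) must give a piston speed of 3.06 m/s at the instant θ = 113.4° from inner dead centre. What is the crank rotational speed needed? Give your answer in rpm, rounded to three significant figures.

For an in-line slider-crank, |v_piston| = rω|sinθ|·[1 + r cosθ/√(L² − r² sin²θ)].
With r = 0.1421 m, L = 0.3654 m, θ = 113.4°: the bracketed kinematic factor |dx/dθ| = 0.10885 m.
ω = v/|dx/dθ| = 3.06/0.10885 = 28.112 rad/s.
N = 60ω/(2π) = 268.45 rpm.

268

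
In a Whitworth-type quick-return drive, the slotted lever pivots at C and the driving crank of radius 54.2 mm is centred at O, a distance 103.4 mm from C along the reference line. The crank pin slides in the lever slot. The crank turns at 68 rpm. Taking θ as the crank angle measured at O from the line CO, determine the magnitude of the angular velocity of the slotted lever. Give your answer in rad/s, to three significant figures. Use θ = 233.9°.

ω = 7.121 rad/s (from 68 rpm).
Crank pin A relative to C: A = (d + r cosθ, r sinθ); lever angle φ = atan2(r sinθ, d + r cosθ).
Differentiating tanφ: φ̇ = rω(d cosθ + r)/(d² + r² + 2dr cosθ).
d² + r² + 2dr cosθ = |CA|² = 0.00702516 m²;  d cosθ + r = -0.0067229 m.
|ω_lever| = |0.0542·7.121·-0.0067229| / 0.00702516 = 0.36935 rad/s.

0.369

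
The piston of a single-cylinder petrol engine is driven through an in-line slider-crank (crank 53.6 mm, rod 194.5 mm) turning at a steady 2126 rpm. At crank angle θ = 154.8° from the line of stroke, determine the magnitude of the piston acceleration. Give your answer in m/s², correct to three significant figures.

1930

ω = 2π·2126/60 = 222.6 rad/s
x(θ) = r cosθ + √(L² − r² sin²θ); with ω constant, a = ω²·d²x/dθ².
d²x/dθ² = −r cosθ − r²(cos2θ)/√u − r⁴ sin²2θ/(4u^{3/2}),  u = L² − r² sin²θ = 0.0373094 m².
Substituting r = 0.0536 m, L = 0.1945 m, θ = 154.8°: d²x/dθ² = +0.038848 m.
a = ω²·d²x/dθ² = (222.6)²·(+0.038848) = +1925.5 m/s²;  |a| = 1925.5 m/s².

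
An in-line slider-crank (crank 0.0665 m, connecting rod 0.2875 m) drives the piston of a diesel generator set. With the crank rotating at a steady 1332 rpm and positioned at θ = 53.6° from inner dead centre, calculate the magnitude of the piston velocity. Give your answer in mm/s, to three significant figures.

ω = 2π·1332/60 = 139.5 rad/s
For an in-line slider-crank, x = r cosθ + √(L² − r² sin²θ), so v = −rω sinθ·[1 + r cosθ/√(L² − r² sin²θ)].
With r = 0.0665 m, L = 0.2875 m, θ = 53.6°: √(L² − r² sin²θ) = 0.28247 m.
v = −0.0665·139.5·0.80489·[1 + 0.0665·0.59342/0.28247] = -8.5091 m/s.
|v| = 8.5091 m/s = 8509.1 mm/s.

8510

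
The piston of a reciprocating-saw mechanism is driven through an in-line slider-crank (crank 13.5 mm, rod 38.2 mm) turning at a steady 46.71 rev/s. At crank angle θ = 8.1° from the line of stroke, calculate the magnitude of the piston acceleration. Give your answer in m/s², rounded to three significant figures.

1550

ω = 2π·46.7 = 293.5 rad/s
x(θ) = r cosθ + √(L² − r² sin²θ); with ω constant, a = ω²·d²x/dθ².
d²x/dθ² = −r cosθ − r²(cos2θ)/√u − r⁴ sin²2θ/(4u^{3/2}),  u = L² − r² sin²θ = 0.00145562 m².
Substituting r = 0.0135 m, L = 0.0382 m, θ = 8.1°: d²x/dθ² = -0.017964 m.
a = ω²·d²x/dθ² = (293.5)²·(-0.017964) = -1547.3 m/s²;  |a| = 1547.3 m/s².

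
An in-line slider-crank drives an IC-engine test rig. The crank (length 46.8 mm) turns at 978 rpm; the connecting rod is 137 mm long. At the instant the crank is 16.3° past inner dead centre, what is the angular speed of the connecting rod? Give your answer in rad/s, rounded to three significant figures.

ω = 102.4 rad/s (converted from 978 rpm).
The rod makes angle φ with the slider axis where L sinφ = r sinθ; differentiating, L cosφ·φ̇ = r ω cosθ.
L cosφ = √(L² − r² sin²θ) = 0.13637 m.
|ω_rod| = r ω |cosθ| / √(L² − r² sin²θ) = 0.0468·102.4·0.95981/0.13637 = 33.735 rad/s.

33.7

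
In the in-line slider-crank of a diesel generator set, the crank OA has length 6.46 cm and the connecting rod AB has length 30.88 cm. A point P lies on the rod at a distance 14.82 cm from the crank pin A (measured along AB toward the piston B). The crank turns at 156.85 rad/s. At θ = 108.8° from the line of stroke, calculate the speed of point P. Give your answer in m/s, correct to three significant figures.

ω = 156.8 rad/s.  Crank-pin speed |V_A| = rω = 10.133 m/s, perpendicular to OA.
Rod angle: sinφ = −(r/L) sinθ ⇒ φ = -11.422°; ω_rod = −rω cosθ/√(L²−r²sin²θ) = +10.788 rad/s.
V_P = V_A + ω_rod × AP, with AP = 0.1482 m along the rod.
Components: V_Px = −rω sinθ − a·ω_rod·sinφ = -9.2753 m/s;  V_Py = rω cosθ + a·ω_rod·cosφ = -1.6982 m/s.
|V_P| = √(V_Px² + V_Py²) = 9.4295 m/s.

9.43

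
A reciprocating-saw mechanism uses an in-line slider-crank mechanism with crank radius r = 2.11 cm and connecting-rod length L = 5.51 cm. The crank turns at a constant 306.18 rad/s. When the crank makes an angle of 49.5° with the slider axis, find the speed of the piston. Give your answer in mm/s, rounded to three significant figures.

6190

ω = 306.2 rad/s
For an in-line slider-crank, x = r cosθ + √(L² − r² sin²θ), so v = −rω sinθ·[1 + r cosθ/√(L² − r² sin²θ)].
With r = 0.0211 m, L = 0.0551 m, θ = 49.5°: √(L² − r² sin²θ) = 0.052712 m.
v = −0.0211·306.2·0.76041·[1 + 0.0211·0.64945/0.052712] = -6.1896 m/s.
|v| = 6.1896 m/s = 6189.6 mm/s.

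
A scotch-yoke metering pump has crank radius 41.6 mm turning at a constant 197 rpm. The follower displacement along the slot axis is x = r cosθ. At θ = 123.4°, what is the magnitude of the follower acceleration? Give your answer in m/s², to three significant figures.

9.75

ω = 20.63 rad/s (from 197 rpm).
x = r cosθ ⇒ ẍ = −rω² cosθ (ω constant).
|a| = rω²|cosθ| = 0.0416·(20.63)²·|cos 123.4°| = 9.746 m/s².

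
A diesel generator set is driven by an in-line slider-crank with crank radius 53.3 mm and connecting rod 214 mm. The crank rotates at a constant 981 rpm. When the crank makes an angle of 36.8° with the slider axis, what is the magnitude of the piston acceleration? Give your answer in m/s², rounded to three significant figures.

492

ω = 2π·981/60 = 102.7 rad/s
x(θ) = r cosθ + √(L² − r² sin²θ); with ω constant, a = ω²·d²x/dθ².
d²x/dθ² = −r cosθ − r²(cos2θ)/√u − r⁴ sin²2θ/(4u^{3/2}),  u = L² − r² sin²θ = 0.0447766 m².
Substituting r = 0.0533 m, L = 0.214 m, θ = 36.8°: d²x/dθ² = -0.046666 m.
a = ω²·d²x/dθ² = (102.7)²·(-0.046666) = -492.48 m/s²;  |a| = 492.48 m/s².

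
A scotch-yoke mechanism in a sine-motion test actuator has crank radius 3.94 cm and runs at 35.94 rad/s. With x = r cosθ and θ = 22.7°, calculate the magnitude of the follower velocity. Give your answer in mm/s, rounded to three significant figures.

546

ω = 35.94 rad/s
x = r cosθ ⇒ ẋ = −rω sinθ.
|v| = rω|sinθ| = 0.0394·35.94·|sin 22.7°| = 0.54646 m/s = 546.46 mm/s.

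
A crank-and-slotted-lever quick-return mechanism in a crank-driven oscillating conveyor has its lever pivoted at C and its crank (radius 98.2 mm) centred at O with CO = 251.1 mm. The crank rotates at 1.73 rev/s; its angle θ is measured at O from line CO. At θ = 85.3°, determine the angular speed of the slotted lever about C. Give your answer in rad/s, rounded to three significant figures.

ω = 10.87 rad/s (from 1.73 rev/s).
Crank pin A relative to C: A = (d + r cosθ, r sinθ); lever angle φ = atan2(r sinθ, d + r cosθ).
Differentiating tanφ: φ̇ = rω(d cosθ + r)/(d² + r² + 2dr cosθ).
d² + r² + 2dr cosθ = |CA|² = 0.0767353 m²;  d cosθ + r = +0.11877 m.
|ω_lever| = |0.0982·10.87·+0.11877| / 0.0767353 = 1.6522 rad/s.

1.65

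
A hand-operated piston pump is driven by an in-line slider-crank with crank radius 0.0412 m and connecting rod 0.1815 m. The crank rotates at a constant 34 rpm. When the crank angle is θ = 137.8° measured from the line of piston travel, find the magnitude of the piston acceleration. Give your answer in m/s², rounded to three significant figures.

ω = 2π·34/60 = 3.56 rad/s
x(θ) = r cosθ + √(L² − r² sin²θ); with ω constant, a = ω²·d²x/dθ².
d²x/dθ² = −r cosθ − r²(cos2θ)/√u − r⁴ sin²2θ/(4u^{3/2}),  u = L² − r² sin²θ = 0.0321764 m².
Substituting r = 0.0412 m, L = 0.1815 m, θ = 137.8°: d²x/dθ² = +0.029474 m.
a = ω²·d²x/dθ² = (3.56)²·(+0.029474) = +0.37364 m/s²;  |a| = 0.37364 m/s².

0.374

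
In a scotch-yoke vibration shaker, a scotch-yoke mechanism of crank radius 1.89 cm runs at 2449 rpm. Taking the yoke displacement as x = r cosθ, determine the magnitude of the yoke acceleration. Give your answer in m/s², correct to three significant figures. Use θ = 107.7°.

378

ω = 256.5 rad/s (from 2449 rpm).
x = r cosθ ⇒ ẍ = −rω² cosθ (ω constant).
|a| = rω²|cosθ| = 0.0189·(256.5)²·|cos 107.7°| = 377.94 m/s².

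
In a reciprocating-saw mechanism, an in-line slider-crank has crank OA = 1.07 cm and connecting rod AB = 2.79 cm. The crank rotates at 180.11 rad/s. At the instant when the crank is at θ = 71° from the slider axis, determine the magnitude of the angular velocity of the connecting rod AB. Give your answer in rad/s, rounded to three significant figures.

24.1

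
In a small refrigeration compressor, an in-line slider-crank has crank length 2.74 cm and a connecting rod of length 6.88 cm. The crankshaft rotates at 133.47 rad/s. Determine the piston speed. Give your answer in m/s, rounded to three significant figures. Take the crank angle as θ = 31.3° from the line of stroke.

ω = 133.5 rad/s
For an in-line slider-crank, x = r cosθ + √(L² − r² sin²θ), so v = −rω sinθ·[1 + r cosθ/√(L² − r² sin²θ)].
With r = 0.0274 m, L = 0.0688 m, θ = 31.3°: √(L² − r² sin²θ) = 0.067311 m.
v = −0.0274·133.5·0.51952·[1 + 0.0274·0.85446/0.067311] = -2.5608 m/s.
|v| = 2.5608 m/s.

2.56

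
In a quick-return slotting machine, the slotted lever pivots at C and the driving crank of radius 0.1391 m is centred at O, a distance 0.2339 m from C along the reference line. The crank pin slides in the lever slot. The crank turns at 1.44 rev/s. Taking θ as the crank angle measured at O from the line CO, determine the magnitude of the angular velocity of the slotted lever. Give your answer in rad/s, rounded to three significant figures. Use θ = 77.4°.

ω = 9.048 rad/s (from 1.44 rev/s).
Crank pin A relative to C: A = (d + r cosθ, r sinθ); lever angle φ = atan2(r sinθ, d + r cosθ).
Differentiating tanφ: φ̇ = rω(d cosθ + r)/(d² + r² + 2dr cosθ).
d² + r² + 2dr cosθ = |CA|² = 0.0882528 m²;  d cosθ + r = +0.19012 m.
|ω_lever| = |0.1391·9.048·+0.19012| / 0.0882528 = 2.7113 rad/s.

2.71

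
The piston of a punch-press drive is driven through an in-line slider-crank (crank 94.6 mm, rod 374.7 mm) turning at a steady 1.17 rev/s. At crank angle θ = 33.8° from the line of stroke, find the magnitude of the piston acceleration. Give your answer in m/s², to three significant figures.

4.76

ω = 2π·1.17 = 7.351 rad/s
x(θ) = r cosθ + √(L² − r² sin²θ); with ω constant, a = ω²·d²x/dθ².
d²x/dθ² = −r cosθ − r²(cos2θ)/√u − r⁴ sin²2θ/(4u^{3/2}),  u = L² − r² sin²θ = 0.137631 m².
Substituting r = 0.0946 m, L = 0.3747 m, θ = 33.8°: d²x/dθ² = -0.088139 m.
a = ω²·d²x/dθ² = (7.351)²·(-0.088139) = -4.7632 m/s²;  |a| = 4.7632 m/s².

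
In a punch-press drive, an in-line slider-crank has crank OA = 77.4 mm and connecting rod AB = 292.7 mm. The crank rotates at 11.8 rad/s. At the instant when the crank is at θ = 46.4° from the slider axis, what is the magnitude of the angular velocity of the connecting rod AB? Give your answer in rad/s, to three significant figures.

2.19

ω = 11.8 rad/s
The rod makes angle φ with the slider axis where L sinφ = r sinθ; differentiating, L cosφ·φ̇ = r ω cosθ.
L cosφ = √(L² − r² sin²θ) = 0.28728 m.
|ω_rod| = r ω |cosθ| / √(L² − r² sin²θ) = 0.0774·11.8·0.68962/0.28728 = 2.1924 rad/s.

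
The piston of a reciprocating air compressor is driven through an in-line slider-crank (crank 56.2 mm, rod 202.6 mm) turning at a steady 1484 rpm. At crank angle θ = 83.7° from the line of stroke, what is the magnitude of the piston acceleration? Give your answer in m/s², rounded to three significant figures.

233

ω = 2π·1484/60 = 155.4 rad/s
x(θ) = r cosθ + √(L² − r² sin²θ); with ω constant, a = ω²·d²x/dθ².
d²x/dθ² = −r cosθ − r²(cos2θ)/√u − r⁴ sin²2θ/(4u^{3/2}),  u = L² − r² sin²θ = 0.0379264 m².
Substituting r = 0.0562 m, L = 0.2026 m, θ = 83.7°: d²x/dθ² = +0.0096445 m.
a = ω²·d²x/dθ² = (155.4)²·(+0.0096445) = +232.92 m/s²;  |a| = 232.92 m/s².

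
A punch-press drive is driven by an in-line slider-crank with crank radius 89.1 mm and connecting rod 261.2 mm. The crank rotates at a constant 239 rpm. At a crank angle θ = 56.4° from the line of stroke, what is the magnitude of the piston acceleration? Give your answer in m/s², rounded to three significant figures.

23.7

ω = 2π·239/60 = 25.03 rad/s
x(θ) = r cosθ + √(L² − r² sin²θ); with ω constant, a = ω²·d²x/dθ².
d²x/dθ² = −r cosθ − r²(cos2θ)/√u − r⁴ sin²2θ/(4u^{3/2}),  u = L² − r² sin²θ = 0.0627178 m².
Substituting r = 0.0891 m, L = 0.2612 m, θ = 56.4°: d²x/dθ² = -0.037875 m.
a = ω²·d²x/dθ² = (25.03)²·(-0.037875) = -23.725 m/s²;  |a| = 23.725 m/s².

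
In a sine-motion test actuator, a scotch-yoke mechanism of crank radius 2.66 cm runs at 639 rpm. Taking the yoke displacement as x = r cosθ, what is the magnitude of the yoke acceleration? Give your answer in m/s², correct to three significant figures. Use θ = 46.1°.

ω = 66.92 rad/s (from 639 rpm).
x = r cosθ ⇒ ẍ = −rω² cosθ (ω constant).
|a| = rω²|cosθ| = 0.0266·(66.92)²·|cos 46.1°| = 82.59 m/s².

82.6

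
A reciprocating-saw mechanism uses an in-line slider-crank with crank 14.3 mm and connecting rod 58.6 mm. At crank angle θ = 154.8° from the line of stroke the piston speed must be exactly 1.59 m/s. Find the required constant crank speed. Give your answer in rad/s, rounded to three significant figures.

336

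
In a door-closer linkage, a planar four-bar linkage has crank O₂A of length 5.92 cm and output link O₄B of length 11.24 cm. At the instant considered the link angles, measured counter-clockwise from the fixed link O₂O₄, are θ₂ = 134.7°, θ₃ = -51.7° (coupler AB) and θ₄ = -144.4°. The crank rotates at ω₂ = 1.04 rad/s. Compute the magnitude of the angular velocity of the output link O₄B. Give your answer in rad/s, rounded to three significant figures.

0.0611

ω₂ = 1.04 rad/s
Differentiating the loop-closure r₂e^{iθ₂}+r₃e^{iθ₃}=r₁+r₄e^{iθ₄} gives r₂ω₂e^{iθ₂}+r₃ω₃e^{iθ₃}=r₄ω₄e^{iθ₄}.
Eliminating the other unknown: ω₄ = r₂ω₂ sin(θ₂−θ₃) / [r₄ sin(θ₄−θ₃)].
Numerator sine = -0.11147; denominator sine = -0.99889.
Result = 0.0592·1.04·(-0.11147) / (0.1124·(-0.99889)) = +0.061126 rad/s; magnitude 0.061126 rad/s.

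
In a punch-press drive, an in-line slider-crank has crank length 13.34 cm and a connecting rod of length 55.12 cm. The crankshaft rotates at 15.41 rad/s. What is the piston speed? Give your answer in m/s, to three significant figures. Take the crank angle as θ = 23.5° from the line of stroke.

ω = 15.41 rad/s
For an in-line slider-crank, x = r cosθ + √(L² − r² sin²θ), so v = −rω sinθ·[1 + r cosθ/√(L² − r² sin²θ)].
With r = 0.1334 m, L = 0.5512 m, θ = 23.5°: √(L² − r² sin²θ) = 0.54863 m.
v = −0.1334·15.41·0.39875·[1 + 0.1334·0.91706/0.54863] = -1.0025 m/s.
|v| = 1.0025 m/s.

1.00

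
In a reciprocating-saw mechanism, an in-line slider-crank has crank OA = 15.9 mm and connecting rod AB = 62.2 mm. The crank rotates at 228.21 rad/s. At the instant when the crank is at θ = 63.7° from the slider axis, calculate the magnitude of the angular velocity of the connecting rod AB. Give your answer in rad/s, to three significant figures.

ω = 228.2 rad/s
The rod makes angle φ with the slider axis where L sinφ = r sinθ; differentiating, L cosφ·φ̇ = r ω cosθ.
L cosφ = √(L² − r² sin²θ) = 0.060545 m.
|ω_rod| = r ω |cosθ| / √(L² − r² sin²θ) = 0.0159·228.2·0.44307/0.060545 = 26.554 rad/s.

26.6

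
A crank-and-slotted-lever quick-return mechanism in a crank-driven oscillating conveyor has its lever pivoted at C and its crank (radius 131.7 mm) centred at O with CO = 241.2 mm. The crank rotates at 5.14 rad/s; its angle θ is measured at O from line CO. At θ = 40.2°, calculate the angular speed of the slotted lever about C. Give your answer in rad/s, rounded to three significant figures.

1.72

ω = 5.14 rad/s
Crank pin A relative to C: A = (d + r cosθ, r sinθ); lever angle φ = atan2(r sinθ, d + r cosθ).
Differentiating tanφ: φ̇ = rω(d cosθ + r)/(d² + r² + 2dr cosθ).
d² + r² + 2dr cosθ = |CA|² = 0.124048 m²;  d cosθ + r = +0.31593 m.
|ω_lever| = |0.1317·5.14·+0.31593| / 0.124048 = 1.724 rad/s.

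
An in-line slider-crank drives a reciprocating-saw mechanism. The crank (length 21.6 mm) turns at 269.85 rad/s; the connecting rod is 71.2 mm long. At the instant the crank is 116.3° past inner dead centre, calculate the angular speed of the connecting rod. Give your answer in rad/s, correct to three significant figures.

37.7

ω = 269.9 rad/s
The rod makes angle φ with the slider axis where L sinφ = r sinθ; differentiating, L cosφ·φ̇ = r ω cosθ.
L cosφ = √(L² − r² sin²θ) = 0.068516 m.
|ω_rod| = r ω |cosθ| / √(L² − r² sin²θ) = 0.0216·269.9·0.44307/0.068516 = 37.693 rad/s.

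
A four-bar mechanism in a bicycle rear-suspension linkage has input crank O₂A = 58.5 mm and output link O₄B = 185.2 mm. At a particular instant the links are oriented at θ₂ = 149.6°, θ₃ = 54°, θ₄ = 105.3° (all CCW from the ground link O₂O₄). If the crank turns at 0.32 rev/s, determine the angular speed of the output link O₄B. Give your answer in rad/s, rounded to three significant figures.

ω₂ = 2.011 rad/s (from 0.32 rev/s).
Differentiating the loop-closure r₂e^{iθ₂}+r₃e^{iθ₃}=r₁+r₄e^{iθ₄} gives r₂ω₂e^{iθ₂}+r₃ω₃e^{iθ₃}=r₄ω₄e^{iθ₄}.
Eliminating the other unknown: ω₄ = r₂ω₂ sin(θ₂−θ₃) / [r₄ sin(θ₄−θ₃)].
Numerator sine = +0.99523; denominator sine = +0.78043.
Result = 0.0585·2.011·(+0.99523) / (0.1852·(+0.78043)) = +0.8099 rad/s; magnitude 0.8099 rad/s.

0.810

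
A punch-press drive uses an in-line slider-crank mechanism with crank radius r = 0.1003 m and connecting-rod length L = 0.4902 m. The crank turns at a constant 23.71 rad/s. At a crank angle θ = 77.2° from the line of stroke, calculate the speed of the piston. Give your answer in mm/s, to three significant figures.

ω = 23.71 rad/s
For an in-line slider-crank, x = r cosθ + √(L² − r² sin²θ), so v = −rω sinθ·[1 + r cosθ/√(L² − r² sin²θ)].
With r = 0.1003 m, L = 0.4902 m, θ = 77.2°: √(L² − r² sin²θ) = 0.48034 m.
v = −0.1003·23.71·0.97515·[1 + 0.1003·0.22155/0.48034] = -2.4263 m/s.
|v| = 2.4263 m/s = 2426.3 mm/s.

2430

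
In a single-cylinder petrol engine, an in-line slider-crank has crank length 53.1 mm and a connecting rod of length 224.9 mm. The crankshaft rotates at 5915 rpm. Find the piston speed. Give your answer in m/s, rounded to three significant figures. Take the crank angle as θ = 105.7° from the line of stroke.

29.6

ω = 2π·5915/60 = 619.4 rad/s
For an in-line slider-crank, x = r cosθ + √(L² − r² sin²θ), so v = −rω sinθ·[1 + r cosθ/√(L² − r² sin²θ)].
With r = 0.0531 m, L = 0.2249 m, θ = 105.7°: √(L² − r² sin²θ) = 0.21901 m.
v = −0.0531·619.4·0.96269·[1 + 0.0531·-0.27060/0.21901] = -29.587 m/s.
|v| = 29.587 m/s.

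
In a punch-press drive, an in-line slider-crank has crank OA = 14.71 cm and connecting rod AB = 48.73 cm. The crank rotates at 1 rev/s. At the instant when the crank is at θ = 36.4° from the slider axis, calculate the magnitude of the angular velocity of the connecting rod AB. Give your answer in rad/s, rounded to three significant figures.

1.55

ω = 6.283 rad/s (converted from 1 rev/s).
The rod makes angle φ with the slider axis where L sinφ = r sinθ; differentiating, L cosφ·φ̇ = r ω cosθ.
L cosφ = √(L² − r² sin²θ) = 0.47942 m.
|ω_rod| = r ω |cosθ| / √(L² − r² sin²θ) = 0.1471·6.283·0.80489/0.47942 = 1.5517 rad/s.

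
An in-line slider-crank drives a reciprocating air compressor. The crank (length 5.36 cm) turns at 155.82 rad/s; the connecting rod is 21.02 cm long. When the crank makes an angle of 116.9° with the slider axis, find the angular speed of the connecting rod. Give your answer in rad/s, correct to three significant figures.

ω = 155.8 rad/s
The rod makes angle φ with the slider axis where L sinφ = r sinθ; differentiating, L cosφ·φ̇ = r ω cosθ.
L cosφ = √(L² − r² sin²θ) = 0.20469 m.
|ω_rod| = r ω |cosθ| / √(L² − r² sin²θ) = 0.0536·155.8·0.45243/0.20469 = 18.46 rad/s.

18.5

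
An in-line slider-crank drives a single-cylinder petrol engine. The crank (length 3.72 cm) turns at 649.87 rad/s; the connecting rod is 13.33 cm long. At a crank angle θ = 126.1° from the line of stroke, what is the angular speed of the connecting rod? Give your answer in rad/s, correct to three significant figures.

110

ω = 649.9 rad/s
The rod makes angle φ with the slider axis where L sinφ = r sinθ; differentiating, L cosφ·φ̇ = r ω cosθ.
L cosφ = √(L² − r² sin²θ) = 0.12987 m.
|ω_rod| = r ω |cosθ| / √(L² − r² sin²θ) = 0.0372·649.9·0.58920/0.12987 = 109.68 rad/s.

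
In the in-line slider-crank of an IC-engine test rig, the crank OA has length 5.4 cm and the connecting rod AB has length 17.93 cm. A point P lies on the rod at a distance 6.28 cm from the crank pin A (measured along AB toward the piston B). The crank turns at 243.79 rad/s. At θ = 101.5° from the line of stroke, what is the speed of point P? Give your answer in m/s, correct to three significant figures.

12.7

ω = 243.8 rad/s.  Crank-pin speed |V_A| = rω = 13.165 m/s, perpendicular to OA.
Rod angle: sinφ = −(r/L) sinθ ⇒ φ = -17.165°; ω_rod = −rω cosθ/√(L²−r²sin²θ) = +15.32 rad/s.
V_P = V_A + ω_rod × AP, with AP = 0.0628 m along the rod.
Components: V_Px = −rω sinθ − a·ω_rod·sinφ = -12.616 m/s;  V_Py = rω cosθ + a·ω_rod·cosφ = -1.7053 m/s.
|V_P| = √(V_Px² + V_Py²) = 12.731 m/s.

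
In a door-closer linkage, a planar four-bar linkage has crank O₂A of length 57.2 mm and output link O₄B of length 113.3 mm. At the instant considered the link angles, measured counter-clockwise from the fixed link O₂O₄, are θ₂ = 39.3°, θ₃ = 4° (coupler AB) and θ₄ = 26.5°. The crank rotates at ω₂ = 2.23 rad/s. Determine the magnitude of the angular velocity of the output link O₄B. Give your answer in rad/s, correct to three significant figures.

1.70

ω₂ = 2.23 rad/s
Differentiating the loop-closure r₂e^{iθ₂}+r₃e^{iθ₃}=r₁+r₄e^{iθ₄} gives r₂ω₂e^{iθ₂}+r₃ω₃e^{iθ₃}=r₄ω₄e^{iθ₄}.
Eliminating the other unknown: ω₄ = r₂ω₂ sin(θ₂−θ₃) / [r₄ sin(θ₄−θ₃)].
Numerator sine = +0.57786; denominator sine = +0.38268.
Result = 0.0572·2.23·(+0.57786) / (0.1133·(+0.38268)) = +1.7 rad/s; magnitude 1.7 rad/s.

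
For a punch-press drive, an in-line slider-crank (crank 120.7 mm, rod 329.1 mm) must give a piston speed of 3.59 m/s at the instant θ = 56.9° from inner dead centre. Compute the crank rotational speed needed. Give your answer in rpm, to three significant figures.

280

For an in-line slider-crank, |v_piston| = rω|sinθ|·[1 + r cosθ/√(L² − r² sin²θ)].
With r = 0.1207 m, L = 0.3291 m, θ = 56.9°: the bracketed kinematic factor |dx/dθ| = 0.12239 m.
ω = v/|dx/dθ| = 3.59/0.12239 = 29.332 rad/s.
N = 60ω/(2π) = 280.1 rpm.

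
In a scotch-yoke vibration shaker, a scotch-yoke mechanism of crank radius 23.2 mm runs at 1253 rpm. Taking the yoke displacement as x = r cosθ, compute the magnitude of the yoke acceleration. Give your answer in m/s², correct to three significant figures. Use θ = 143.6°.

322

ω = 131.2 rad/s (from 1253 rpm).
x = r cosθ ⇒ ẍ = −rω² cosθ (ω constant).
|a| = rω²|cosθ| = 0.0232·(131.2)²·|cos 143.6°| = 321.5 m/s².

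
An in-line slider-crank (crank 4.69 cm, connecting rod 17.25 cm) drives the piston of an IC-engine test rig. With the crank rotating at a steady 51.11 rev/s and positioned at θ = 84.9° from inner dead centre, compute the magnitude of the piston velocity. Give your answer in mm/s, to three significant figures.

15400

ω = 2π·51.1 = 321.1 rad/s
For an in-line slider-crank, x = r cosθ + √(L² − r² sin²θ), so v = −rω sinθ·[1 + r cosθ/√(L² − r² sin²θ)].
With r = 0.0469 m, L = 0.1725 m, θ = 84.9°: √(L² − r² sin²θ) = 0.16605 m.
v = −0.0469·321.1·0.99604·[1 + 0.0469·0.08889/0.16605] = -15.378 m/s.
|v| = 15.378 m/s = 15378 mm/s.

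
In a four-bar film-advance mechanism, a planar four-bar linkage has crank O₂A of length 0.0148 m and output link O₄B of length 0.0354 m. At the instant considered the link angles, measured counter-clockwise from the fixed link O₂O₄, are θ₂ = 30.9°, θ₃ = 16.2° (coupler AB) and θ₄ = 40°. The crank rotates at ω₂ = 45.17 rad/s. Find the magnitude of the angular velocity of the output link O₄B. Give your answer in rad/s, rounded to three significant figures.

11.9

ω₂ = 45.17 rad/s
Differentiating the loop-closure r₂e^{iθ₂}+r₃e^{iθ₃}=r₁+r₄e^{iθ₄} gives r₂ω₂e^{iθ₂}+r₃ω₃e^{iθ₃}=r₄ω₄e^{iθ₄}.
Eliminating the other unknown: ω₄ = r₂ω₂ sin(θ₂−θ₃) / [r₄ sin(θ₄−θ₃)].
Numerator sine = +0.25376; denominator sine = +0.40355.
Result = 0.0148·45.17·(+0.25376) / (0.0354·(+0.40355)) = +11.875 rad/s; magnitude 11.875 rad/s.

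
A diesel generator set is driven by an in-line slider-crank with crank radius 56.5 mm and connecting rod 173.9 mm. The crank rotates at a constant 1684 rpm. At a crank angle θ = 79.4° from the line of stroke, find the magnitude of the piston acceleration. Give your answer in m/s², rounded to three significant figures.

236

ω = 2π·1684/60 = 176.3 rad/s
x(θ) = r cosθ + √(L² − r² sin²θ); with ω constant, a = ω²·d²x/dθ².
d²x/dθ² = −r cosθ − r²(cos2θ)/√u − r⁴ sin²2θ/(4u^{3/2}),  u = L² − r² sin²θ = 0.027157 m².
Substituting r = 0.0565 m, L = 0.1739 m, θ = 79.4°: d²x/dθ² = +0.0075925 m.
a = ω²·d²x/dθ² = (176.3)²·(+0.0075925) = +236.12 m/s²;  |a| = 236.12 m/s².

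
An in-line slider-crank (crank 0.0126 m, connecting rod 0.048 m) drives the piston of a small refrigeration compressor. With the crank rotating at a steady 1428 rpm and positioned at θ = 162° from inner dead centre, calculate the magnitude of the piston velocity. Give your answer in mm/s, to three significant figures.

436

ω = 2π·1428/60 = 149.5 rad/s
For an in-line slider-crank, x = r cosθ + √(L² − r² sin²θ), so v = −rω sinθ·[1 + r cosθ/√(L² − r² sin²θ)].
With r = 0.0126 m, L = 0.048 m, θ = 162°: √(L² − r² sin²θ) = 0.047842 m.
v = −0.0126·149.5·0.30902·[1 + 0.0126·-0.95106/0.047842] = -0.43641 m/s.
|v| = 0.43641 m/s = 436.41 mm/s.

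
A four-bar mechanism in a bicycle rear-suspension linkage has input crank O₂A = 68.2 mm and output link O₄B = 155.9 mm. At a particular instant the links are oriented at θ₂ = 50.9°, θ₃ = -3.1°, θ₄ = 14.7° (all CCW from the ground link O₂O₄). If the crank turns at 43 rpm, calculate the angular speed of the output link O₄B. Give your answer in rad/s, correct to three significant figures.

5.21

ω₂ = 4.503 rad/s (from 43 rpm).
Differentiating the loop-closure r₂e^{iθ₂}+r₃e^{iθ₃}=r₁+r₄e^{iθ₄} gives r₂ω₂e^{iθ₂}+r₃ω₃e^{iθ₃}=r₄ω₄e^{iθ₄}.
Eliminating the other unknown: ω₄ = r₂ω₂ sin(θ₂−θ₃) / [r₄ sin(θ₄−θ₃)].
Numerator sine = +0.80902; denominator sine = +0.30570.
Result = 0.0682·4.503·(+0.80902) / (0.1559·(+0.30570)) = +5.2132 rad/s; magnitude 5.2132 rad/s.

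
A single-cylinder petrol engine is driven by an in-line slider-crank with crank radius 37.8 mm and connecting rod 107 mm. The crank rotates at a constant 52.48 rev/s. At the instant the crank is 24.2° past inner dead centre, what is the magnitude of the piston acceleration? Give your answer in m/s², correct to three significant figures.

ω = 2π·52.5 = 329.7 rad/s
x(θ) = r cosθ + √(L² − r² sin²θ); with ω constant, a = ω²·d²x/dθ².
d²x/dθ² = −r cosθ − r²(cos2θ)/√u − r⁴ sin²2θ/(4u^{3/2}),  u = L² − r² sin²θ = 0.0112089 m².
Substituting r = 0.0378 m, L = 0.107 m, θ = 24.2°: d²x/dθ² = -0.043679 m.
a = ω²·d²x/dθ² = (329.7)²·(-0.043679) = -4749.2 m/s²;  |a| = 4749.2 m/s².

4750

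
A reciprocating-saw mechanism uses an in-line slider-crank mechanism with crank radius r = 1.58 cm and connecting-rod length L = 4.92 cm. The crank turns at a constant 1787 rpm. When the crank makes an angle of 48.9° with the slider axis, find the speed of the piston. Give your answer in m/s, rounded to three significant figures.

ω = 2π·1787/60 = 187.1 rad/s
For an in-line slider-crank, x = r cosθ + √(L² − r² sin²θ), so v = −rω sinθ·[1 + r cosθ/√(L² − r² sin²θ)].
With r = 0.0158 m, L = 0.0492 m, θ = 48.9°: √(L² − r² sin²θ) = 0.047738 m.
v = −0.0158·187.1·0.75356·[1 + 0.0158·0.65738/0.047738] = -2.7129 m/s.
|v| = 2.7129 m/s.

2.71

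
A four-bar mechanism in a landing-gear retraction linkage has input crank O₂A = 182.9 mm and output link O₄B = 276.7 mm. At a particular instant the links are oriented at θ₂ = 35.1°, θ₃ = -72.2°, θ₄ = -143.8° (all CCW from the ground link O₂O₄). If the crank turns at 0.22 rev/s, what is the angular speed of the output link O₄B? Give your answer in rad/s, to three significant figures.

0.919

ω₂ = 1.382 rad/s (from 0.22 rev/s).
Differentiating the loop-closure r₂e^{iθ₂}+r₃e^{iθ₃}=r₁+r₄e^{iθ₄} gives r₂ω₂e^{iθ₂}+r₃ω₃e^{iθ₃}=r₄ω₄e^{iθ₄}.
Eliminating the other unknown: ω₄ = r₂ω₂ sin(θ₂−θ₃) / [r₄ sin(θ₄−θ₃)].
Numerator sine = +0.95476; denominator sine = -0.94888.
Result = 0.1829·1.382·(+0.95476) / (0.2767·(-0.94888)) = -0.91937 rad/s; magnitude 0.91937 rad/s.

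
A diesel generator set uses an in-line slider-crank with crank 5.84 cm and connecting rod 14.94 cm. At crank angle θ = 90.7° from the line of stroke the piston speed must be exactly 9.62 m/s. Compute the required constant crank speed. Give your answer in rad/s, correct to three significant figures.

For an in-line slider-crank, |v_piston| = rω|sinθ|·[1 + r cosθ/√(L² − r² sin²θ)].
With r = 0.0584 m, L = 0.1494 m, θ = 90.7°: the bracketed kinematic factor |dx/dθ| = 0.058093 m.
ω = v/|dx/dθ| = 9.62/0.058093 = 165.6 rad/s.

166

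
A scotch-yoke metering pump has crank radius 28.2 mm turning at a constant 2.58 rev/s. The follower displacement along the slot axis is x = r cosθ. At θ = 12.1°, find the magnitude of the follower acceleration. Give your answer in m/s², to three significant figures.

ω = 16.21 rad/s (from 2.58 rev/s).
x = r cosθ ⇒ ẍ = −rω² cosθ (ω constant).
|a| = rω²|cosθ| = 0.0282·(16.21)²·|cos 12.1°| = 7.2459 m/s².

7.25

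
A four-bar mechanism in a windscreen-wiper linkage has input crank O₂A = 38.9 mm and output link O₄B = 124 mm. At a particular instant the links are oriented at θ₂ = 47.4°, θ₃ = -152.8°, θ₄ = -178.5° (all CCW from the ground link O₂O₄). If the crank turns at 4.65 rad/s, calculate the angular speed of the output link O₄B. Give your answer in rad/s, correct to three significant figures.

ω₂ = 4.65 rad/s
Differentiating the loop-closure r₂e^{iθ₂}+r₃e^{iθ₃}=r₁+r₄e^{iθ₄} gives r₂ω₂e^{iθ₂}+r₃ω₃e^{iθ₃}=r₄ω₄e^{iθ₄}.
Eliminating the other unknown: ω₄ = r₂ω₂ sin(θ₂−θ₃) / [r₄ sin(θ₄−θ₃)].
Numerator sine = -0.34530; denominator sine = -0.43366.
Result = 0.0389·4.65·(-0.34530) / (0.124·(-0.43366)) = +1.1615 rad/s; magnitude 1.1615 rad/s.

1.16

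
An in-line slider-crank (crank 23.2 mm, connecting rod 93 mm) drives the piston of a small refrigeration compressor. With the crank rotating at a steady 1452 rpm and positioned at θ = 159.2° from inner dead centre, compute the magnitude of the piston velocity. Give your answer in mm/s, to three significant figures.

ω = 2π·1452/60 = 152.1 rad/s
For an in-line slider-crank, x = r cosθ + √(L² − r² sin²θ), so v = −rω sinθ·[1 + r cosθ/√(L² − r² sin²θ)].
With r = 0.0232 m, L = 0.093 m, θ = 159.2°: √(L² − r² sin²θ) = 0.092634 m.
v = −0.0232·152.1·0.35511·[1 + 0.0232·-0.93483/0.092634] = -0.9594 m/s.
|v| = 0.9594 m/s = 959.4 mm/s.

959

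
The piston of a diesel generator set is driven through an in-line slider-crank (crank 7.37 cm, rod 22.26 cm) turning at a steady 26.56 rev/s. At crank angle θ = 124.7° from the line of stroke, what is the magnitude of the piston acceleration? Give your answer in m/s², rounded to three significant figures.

ω = 2π·26.6 = 166.9 rad/s
x(θ) = r cosθ + √(L² − r² sin²θ); with ω constant, a = ω²·d²x/dθ².
d²x/dθ² = −r cosθ − r²(cos2θ)/√u − r⁴ sin²2θ/(4u^{3/2}),  u = L² − r² sin²θ = 0.0458794 m².
Substituting r = 0.0737 m, L = 0.2226 m, θ = 124.7°: d²x/dθ² = +0.05022 m.
a = ω²·d²x/dθ² = (166.9)²·(+0.05022) = +1398.6 m/s²;  |a| = 1398.6 m/s².

1400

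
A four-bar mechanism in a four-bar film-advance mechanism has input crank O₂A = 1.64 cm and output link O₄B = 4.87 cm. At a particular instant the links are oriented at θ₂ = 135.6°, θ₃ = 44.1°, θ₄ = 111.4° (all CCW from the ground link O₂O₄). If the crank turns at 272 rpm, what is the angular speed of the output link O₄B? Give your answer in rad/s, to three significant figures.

ω₂ = 28.48 rad/s (from 272 rpm).
Differentiating the loop-closure r₂e^{iθ₂}+r₃e^{iθ₃}=r₁+r₄e^{iθ₄} gives r₂ω₂e^{iθ₂}+r₃ω₃e^{iθ₃}=r₄ω₄e^{iθ₄}.
Eliminating the other unknown: ω₄ = r₂ω₂ sin(θ₂−θ₃) / [r₄ sin(θ₄−θ₃)].
Numerator sine = +0.99966; denominator sine = +0.92254.
Result = 0.0164·28.48·(+0.99966) / (0.0487·(+0.92254)) = +10.394 rad/s; magnitude 10.394 rad/s.

10.4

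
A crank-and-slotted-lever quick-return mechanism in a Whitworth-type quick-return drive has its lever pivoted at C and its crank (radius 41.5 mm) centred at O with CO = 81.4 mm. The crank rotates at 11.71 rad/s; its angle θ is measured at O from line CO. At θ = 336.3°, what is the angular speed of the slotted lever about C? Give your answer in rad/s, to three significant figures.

3.88

ω = 11.71 rad/s
Crank pin A relative to C: A = (d + r cosθ, r sinθ); lever angle φ = atan2(r sinθ, d + r cosθ).
Differentiating tanφ: φ̇ = rω(d cosθ + r)/(d² + r² + 2dr cosθ).
d² + r² + 2dr cosθ = |CA|² = 0.0145346 m²;  d cosθ + r = +0.11603 m.
|ω_lever| = |0.0415·11.71·+0.11603| / 0.0145346 = 3.8796 rad/s.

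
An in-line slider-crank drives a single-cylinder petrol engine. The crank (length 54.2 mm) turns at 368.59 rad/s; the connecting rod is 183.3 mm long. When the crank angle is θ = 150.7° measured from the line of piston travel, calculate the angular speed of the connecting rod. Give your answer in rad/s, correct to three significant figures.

ω = 368.6 rad/s
The rod makes angle φ with the slider axis where L sinφ = r sinθ; differentiating, L cosφ·φ̇ = r ω cosθ.
L cosφ = √(L² − r² sin²θ) = 0.18137 m.
|ω_rod| = r ω |cosθ| / √(L² − r² sin²θ) = 0.0542·368.6·0.87207/0.18137 = 96.056 rad/s.

96.1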